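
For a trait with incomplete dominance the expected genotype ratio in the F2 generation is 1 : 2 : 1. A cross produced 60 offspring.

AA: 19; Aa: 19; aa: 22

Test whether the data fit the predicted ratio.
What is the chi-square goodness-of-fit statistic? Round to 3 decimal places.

8.367

Ratio total = 4. Expected counts: 60×1/4 = 15, 60×2/4 = 30, 60×1/4 = 15.
cat         O        E   (O−E)²/E
AA         19       15     1.0667
Aa         19       30     4.0333
aa         22       15     3.2667
Sum = 8.367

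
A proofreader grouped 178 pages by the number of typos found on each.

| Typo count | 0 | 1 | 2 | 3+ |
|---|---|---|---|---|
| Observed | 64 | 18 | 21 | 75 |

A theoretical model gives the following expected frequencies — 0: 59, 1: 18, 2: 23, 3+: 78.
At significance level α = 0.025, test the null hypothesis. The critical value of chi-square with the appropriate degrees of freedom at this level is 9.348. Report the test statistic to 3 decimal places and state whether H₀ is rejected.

cat         O        E   (O−E)²/E
0          64       59     0.4237
1          18       18     0.0000
2          21       23     0.1739
3+         75       78     0.1154
Sum = 0.713
df = 3. Since 0.713 < 9.348, we do not reject H₀.

0.713; do not reject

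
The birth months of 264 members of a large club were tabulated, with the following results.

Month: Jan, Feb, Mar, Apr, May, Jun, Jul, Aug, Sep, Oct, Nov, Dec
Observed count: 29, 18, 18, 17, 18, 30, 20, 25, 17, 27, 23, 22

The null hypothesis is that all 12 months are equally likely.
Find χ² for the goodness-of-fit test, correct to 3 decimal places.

Under H₀ each category has probability 1/12, so each expected count is 264/12 = 22.
χ² = (29−22)²/22 + (18−22)²/22 + (18−22)²/22 + (17−22)²/22 + (18−22)²/22 + (30−22)²/22 + (20−22)²/22 + (25−22)²/22 + (17−22)²/22 + (27−22)²/22 + (23−22)²/22 + (22−22)²/22
   = 2.2273 + 0.7273 + 0.7273 + 1.1364 + 0.7273 + 2.9091 + 0.1818 + 0.4091 + 1.1364 + 1.1364 + 0.0455 + 0.0000
Sum = 11.364

11.364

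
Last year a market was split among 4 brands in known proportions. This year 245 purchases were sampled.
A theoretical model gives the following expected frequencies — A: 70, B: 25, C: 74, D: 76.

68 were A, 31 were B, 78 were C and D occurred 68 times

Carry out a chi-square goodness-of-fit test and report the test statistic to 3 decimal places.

A: (68 − 70)²/70 = 4/70 = 0.0571
B: (31 − 25)²/25 = 36/25 = 1.4400
C: (78 − 74)²/74 = 16/74 = 0.2162
D: (68 − 76)²/76 = 64/76 = 0.8421
Sum = 2.555

2.555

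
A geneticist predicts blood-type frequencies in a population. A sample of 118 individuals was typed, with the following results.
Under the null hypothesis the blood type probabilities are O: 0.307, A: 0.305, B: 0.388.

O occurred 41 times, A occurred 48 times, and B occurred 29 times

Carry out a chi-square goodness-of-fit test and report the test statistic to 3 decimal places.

10.790

Expected counts E_i = n·p_i: 118×0.307 = 36.226, 118×0.305 = 35.99, 118×0.388 = 45.784.
O: (41 − 36.226)²/36.226 = 22.791076/36.226 = 0.6291
A: (48 − 35.99)²/35.99 = 144.2401/35.99 = 4.0078
B: (29 − 45.784)²/45.784 = 281.702656/45.784 = 6.1529
Sum = 10.790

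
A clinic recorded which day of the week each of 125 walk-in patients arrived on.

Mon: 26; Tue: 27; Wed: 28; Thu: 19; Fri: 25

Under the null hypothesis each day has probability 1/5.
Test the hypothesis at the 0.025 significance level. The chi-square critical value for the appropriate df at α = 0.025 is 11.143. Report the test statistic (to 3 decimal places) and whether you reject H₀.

Expected count for each of the 5 categories: 125/5 = 25.
χ² = (26−25)²/25 + (27−25)²/25 + (28−25)²/25 + (19−25)²/25 + (25−25)²/25
   = 0.0400 + 0.1600 + 0.3600 + 1.4400 + 0.0000
Sum = 2.000
df = 4. Since 2.000 < 11.143, we do not reject H₀.

2.000; do not reject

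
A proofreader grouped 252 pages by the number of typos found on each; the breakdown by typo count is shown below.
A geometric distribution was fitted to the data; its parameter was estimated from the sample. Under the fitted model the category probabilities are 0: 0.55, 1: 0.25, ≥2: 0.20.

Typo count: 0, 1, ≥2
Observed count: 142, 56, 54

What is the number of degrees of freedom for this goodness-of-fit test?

There are k = 3 categories and 1 parameter estimated from the data, so df = 3 − 1 − 1 = 1.

1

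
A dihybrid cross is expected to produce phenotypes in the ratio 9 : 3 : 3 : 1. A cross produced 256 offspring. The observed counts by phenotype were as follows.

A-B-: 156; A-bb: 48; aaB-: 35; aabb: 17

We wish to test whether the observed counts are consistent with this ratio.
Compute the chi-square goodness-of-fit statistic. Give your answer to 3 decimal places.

Ratio total = 16. Expected counts: 256×9/16 = 144, 256×3/16 = 48, 256×3/16 = 48, 256×1/16 = 16.
χ² = (156−144)²/144 + (48−48)²/48 + (35−48)²/48 + (17−16)²/16
   = 1.0000 + 0.0000 + 3.5208 + 0.0625
Sum = 4.583

4.583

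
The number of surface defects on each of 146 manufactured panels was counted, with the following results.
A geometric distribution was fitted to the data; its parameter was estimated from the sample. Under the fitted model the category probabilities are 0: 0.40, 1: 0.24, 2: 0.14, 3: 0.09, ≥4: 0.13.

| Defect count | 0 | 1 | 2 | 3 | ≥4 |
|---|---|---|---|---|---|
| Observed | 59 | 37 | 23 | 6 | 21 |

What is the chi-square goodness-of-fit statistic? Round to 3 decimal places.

4.531

Expected counts E_i = n·p_i: 146×0.40 = 58.4, 146×0.24 = 35.04, 146×0.14 = 20.44, 146×0.09 = 13.14, 146×0.13 = 18.98.
cat         O        E   (O−E)²/E
0          59     58.4     0.0062
1          37    35.04     0.1096
2          23    20.44     0.3206
3           6    13.14     3.8797
≥4         21    18.98     0.2150
Sum = 4.531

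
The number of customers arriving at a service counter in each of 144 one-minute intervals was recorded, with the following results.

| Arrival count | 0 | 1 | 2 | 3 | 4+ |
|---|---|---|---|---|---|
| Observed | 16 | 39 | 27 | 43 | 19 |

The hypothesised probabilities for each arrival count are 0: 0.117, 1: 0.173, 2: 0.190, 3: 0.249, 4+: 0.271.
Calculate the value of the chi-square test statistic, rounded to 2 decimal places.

Expected counts E_i = n·p_i: 144×0.117 = 16.848, 144×0.173 = 24.912, 144×0.190 = 27.36, 144×0.249 = 35.856, 144×0.271 = 39.024.
cat         O        E   (O−E)²/E
0          16   16.848      0.043
1          39   24.912      7.967
2          27    27.36      0.005
3          43   35.856      1.423
4+         19   39.024     10.275
Sum = 19.71

19.71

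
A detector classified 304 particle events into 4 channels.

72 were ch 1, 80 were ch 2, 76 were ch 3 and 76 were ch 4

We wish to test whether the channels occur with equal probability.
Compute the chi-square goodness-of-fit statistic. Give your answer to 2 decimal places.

Expected count for each of the 4 categories: 304/4 = 76.
χ² = (72−76)²/76 + (80−76)²/76 + (76−76)²/76 + (76−76)²/76
   = 0.211 + 0.211 + 0.000 + 0.000
Sum = 0.42

0.42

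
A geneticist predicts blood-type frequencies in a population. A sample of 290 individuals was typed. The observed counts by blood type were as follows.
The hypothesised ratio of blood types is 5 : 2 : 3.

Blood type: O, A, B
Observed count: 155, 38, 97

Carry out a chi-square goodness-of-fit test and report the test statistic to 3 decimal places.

Ratio total = 10. Expected counts: 290×5/10 = 145, 290×2/10 = 58, 290×3/10 = 87.
cat         O        E   (O−E)²/E
O         155      145     0.6897
A          38       58     6.8966
B          97       87     1.1494
Sum = 8.736

8.736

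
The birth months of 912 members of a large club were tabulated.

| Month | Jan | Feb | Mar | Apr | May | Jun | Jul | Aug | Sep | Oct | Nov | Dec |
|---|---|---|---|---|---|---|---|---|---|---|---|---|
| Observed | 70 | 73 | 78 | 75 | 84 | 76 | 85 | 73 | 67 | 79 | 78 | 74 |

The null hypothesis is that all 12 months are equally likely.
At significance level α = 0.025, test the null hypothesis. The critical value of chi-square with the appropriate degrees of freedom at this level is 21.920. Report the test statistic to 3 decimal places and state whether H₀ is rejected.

3.974; do not reject

Under H₀ each category has probability 1/12, so each expected count is 912/12 = 76.
cat         O        E   (O−E)²/E
Jan        70       76     0.4737
Feb        73       76     0.1184
Mar        78       76     0.0526
Apr        75       76     0.0132
May        84       76     0.8421
Jun        76       76     0.0000
Jul        85       76     1.0658
Aug        73       76     0.1184
Sep        67       76     1.0658
Oct        79       76     0.1184
Nov        78       76     0.0526
Dec        74       76     0.0526
Sum = 3.974
df = 11. Since 3.974 < 21.920, we do not reject H₀.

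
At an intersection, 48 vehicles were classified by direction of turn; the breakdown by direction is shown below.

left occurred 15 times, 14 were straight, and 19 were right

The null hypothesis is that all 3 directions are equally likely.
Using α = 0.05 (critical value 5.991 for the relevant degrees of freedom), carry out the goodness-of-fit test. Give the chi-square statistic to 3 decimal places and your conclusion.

0.875; do not reject

Under H₀ each category has probability 1/3, so each expected count is 48/3 = 16.
cat           O        E   (O−E)²/E
left         15       16     0.0625
straight     14       16     0.2500
right        19       16     0.5625
Sum = 0.875
df = 2. Since 0.875 < 5.991, we do not reject H₀.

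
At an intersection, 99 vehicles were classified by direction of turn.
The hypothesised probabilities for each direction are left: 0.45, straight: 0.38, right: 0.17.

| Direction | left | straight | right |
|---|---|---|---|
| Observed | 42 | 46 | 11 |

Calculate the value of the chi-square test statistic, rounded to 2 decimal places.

4.03

Expected counts E_i = n·p_i: 99×0.45 = 44.55, 99×0.38 = 37.62, 99×0.17 = 16.83.
left: (42 − 44.55)²/44.55 = 6.5025/44.55 = 0.146
straight: (46 − 37.62)²/37.62 = 70.2244/37.62 = 1.867
right: (11 − 16.83)²/16.83 = 33.9889/16.83 = 2.020
Sum = 4.03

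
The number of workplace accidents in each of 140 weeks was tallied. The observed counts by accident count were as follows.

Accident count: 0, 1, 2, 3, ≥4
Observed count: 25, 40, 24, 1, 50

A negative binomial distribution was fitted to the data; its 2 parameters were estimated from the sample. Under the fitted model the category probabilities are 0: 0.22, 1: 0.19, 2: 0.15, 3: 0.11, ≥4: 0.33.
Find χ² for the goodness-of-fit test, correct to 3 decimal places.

Expected counts E_i = n·p_i: 140×0.22 = 30.8, 140×0.19 = 26.6, 140×0.15 = 21, 140×0.11 = 15.4, 140×0.33 = 46.2.
cat         O        E   (O−E)²/E
0          25     30.8     1.0922
1          40     26.6     6.7504
2          24       21     0.4286
3           1     15.4    13.4649
≥4         50     46.2     0.3126
Sum = 22.049

22.049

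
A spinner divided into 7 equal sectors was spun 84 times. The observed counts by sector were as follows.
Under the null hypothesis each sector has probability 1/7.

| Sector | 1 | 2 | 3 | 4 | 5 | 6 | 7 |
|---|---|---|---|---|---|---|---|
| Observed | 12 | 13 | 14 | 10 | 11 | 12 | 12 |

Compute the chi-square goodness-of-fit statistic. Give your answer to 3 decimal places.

Under H₀ each category has probability 1/7, so each expected count is 84/7 = 12.
1: (12 − 12)²/12 = 0/12 = 0.0000
2: (13 − 12)²/12 = 1/12 = 0.0833
3: (14 − 12)²/12 = 4/12 = 0.3333
4: (10 − 12)²/12 = 4/12 = 0.3333
5: (11 − 12)²/12 = 1/12 = 0.0833
6: (12 − 12)²/12 = 0/12 = 0.0000
7: (12 − 12)²/12 = 0/12 = 0.0000
Sum = 0.833

0.833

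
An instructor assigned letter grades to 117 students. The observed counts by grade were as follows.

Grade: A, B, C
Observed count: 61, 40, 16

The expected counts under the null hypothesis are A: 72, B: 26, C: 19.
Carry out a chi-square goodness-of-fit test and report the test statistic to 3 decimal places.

9.693

cat         O        E   (O−E)²/E
A          61       72     1.6806
B          40       26     7.5385
C          16       19     0.4737
Sum = 9.693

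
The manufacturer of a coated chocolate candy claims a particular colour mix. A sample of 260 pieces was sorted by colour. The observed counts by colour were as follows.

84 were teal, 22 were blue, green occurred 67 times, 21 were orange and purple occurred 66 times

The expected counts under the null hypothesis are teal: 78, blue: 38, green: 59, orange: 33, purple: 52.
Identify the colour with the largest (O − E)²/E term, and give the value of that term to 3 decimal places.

teal: (84 − 78)²/78 = 36/78 = 0.4615
blue: (22 − 38)²/38 = 256/38 = 6.7368
green: (67 − 59)²/59 = 64/59 = 1.0847
orange: (21 − 33)²/33 = 144/33 = 4.3636
purple: (66 − 52)²/52 = 196/52 = 3.7692
The largest term is for blue: 6.737.

blue, 6.737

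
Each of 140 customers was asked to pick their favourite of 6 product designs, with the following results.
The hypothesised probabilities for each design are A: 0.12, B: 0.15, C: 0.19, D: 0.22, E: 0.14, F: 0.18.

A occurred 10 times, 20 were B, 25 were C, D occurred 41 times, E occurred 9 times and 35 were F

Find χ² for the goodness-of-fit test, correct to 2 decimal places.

15.82

Expected counts E_i = n·p_i: 140×0.12 = 16.8, 140×0.15 = 21, 140×0.19 = 26.6, 140×0.22 = 30.8, 140×0.14 = 19.6, 140×0.18 = 25.2.
A: (10 − 16.8)²/16.8 = 46.24/16.8 = 2.752
B: (20 − 21)²/21 = 1/21 = 0.048
C: (25 − 26.6)²/26.6 = 2.56/26.6 = 0.096
D: (41 − 30.8)²/30.8 = 104.04/30.8 = 3.378
E: (9 − 19.6)²/19.6 = 112.36/19.6 = 5.733
F: (35 − 25.2)²/25.2 = 96.04/25.2 = 3.811
Sum = 15.82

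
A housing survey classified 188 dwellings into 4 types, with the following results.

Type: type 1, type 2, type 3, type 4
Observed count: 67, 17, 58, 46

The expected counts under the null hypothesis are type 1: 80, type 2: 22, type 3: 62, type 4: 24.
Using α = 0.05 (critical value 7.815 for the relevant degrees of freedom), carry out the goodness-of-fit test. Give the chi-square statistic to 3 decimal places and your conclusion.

χ² = (67−80)²/80 + (17−22)²/22 + (58−62)²/62 + (46−24)²/24
   = 2.1125 + 1.1364 + 0.2581 + 20.1667
Sum = 23.674
df = 3. Since 23.674 > 7.815, we reject H₀.

23.674; reject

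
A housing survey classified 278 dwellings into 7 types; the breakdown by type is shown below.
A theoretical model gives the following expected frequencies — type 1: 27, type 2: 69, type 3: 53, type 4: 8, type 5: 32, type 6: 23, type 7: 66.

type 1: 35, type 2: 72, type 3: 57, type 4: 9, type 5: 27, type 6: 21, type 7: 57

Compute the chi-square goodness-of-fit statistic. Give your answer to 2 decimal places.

χ² = (35−27)²/27 + (72−69)²/69 + (57−53)²/53 + (9−8)²/8 + (27−32)²/32 + (21−23)²/23 + (57−66)²/66
   = 2.370 + 0.130 + 0.302 + 0.125 + 0.781 + 0.174 + 1.227
Sum = 5.11

5.11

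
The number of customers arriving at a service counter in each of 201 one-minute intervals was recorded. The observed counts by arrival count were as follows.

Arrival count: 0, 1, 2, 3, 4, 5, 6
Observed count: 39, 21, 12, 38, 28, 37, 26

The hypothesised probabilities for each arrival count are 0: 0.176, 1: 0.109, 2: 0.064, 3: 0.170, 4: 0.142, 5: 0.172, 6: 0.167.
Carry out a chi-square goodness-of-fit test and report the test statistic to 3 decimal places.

2.783

Expected counts E_i = n·p_i: 201×0.176 = 35.376, 201×0.109 = 21.909, 201×0.064 = 12.864, 201×0.170 = 34.17, 201×0.142 = 28.542, 201×0.172 = 34.572, 201×0.167 = 33.567.
cat         O        E   (O−E)²/E
0          39   35.376     0.3713
1          21   21.909     0.0377
2          12   12.864     0.0580
3          38    34.17     0.4293
4          28   28.542     0.0103
5          37   34.572     0.1705
6          26   33.567     1.7058
Sum = 2.783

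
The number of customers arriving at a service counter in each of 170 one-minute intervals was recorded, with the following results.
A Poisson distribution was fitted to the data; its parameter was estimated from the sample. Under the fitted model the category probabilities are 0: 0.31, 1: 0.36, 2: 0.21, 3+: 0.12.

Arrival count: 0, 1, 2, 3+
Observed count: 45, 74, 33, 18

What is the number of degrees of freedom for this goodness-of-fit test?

There are k = 4 categories and 1 parameter estimated from the data, so df = 4 − 1 − 1 = 2.

2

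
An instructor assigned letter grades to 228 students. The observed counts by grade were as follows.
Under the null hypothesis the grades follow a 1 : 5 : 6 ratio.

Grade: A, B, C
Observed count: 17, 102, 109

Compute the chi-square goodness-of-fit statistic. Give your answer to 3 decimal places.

0.946

Ratio total = 12. Expected counts: 228×1/12 = 19, 228×5/12 = 95, 228×6/12 = 114.
A: (17 − 19)²/19 = 4/19 = 0.2105
B: (102 − 95)²/95 = 49/95 = 0.5158
C: (109 − 114)²/114 = 25/114 = 0.2193
Sum = 0.946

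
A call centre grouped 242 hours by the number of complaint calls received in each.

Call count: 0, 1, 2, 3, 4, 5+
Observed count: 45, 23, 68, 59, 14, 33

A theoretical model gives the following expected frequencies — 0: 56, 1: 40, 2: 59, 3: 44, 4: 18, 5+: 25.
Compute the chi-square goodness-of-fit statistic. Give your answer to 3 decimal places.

19.321

0: (45 − 56)²/56 = 121/56 = 2.1607
1: (23 − 40)²/40 = 289/40 = 7.2250
2: (68 − 59)²/59 = 81/59 = 1.3729
3: (59 − 44)²/44 = 225/44 = 5.1136
4: (14 − 18)²/18 = 16/18 = 0.8889
5+: (33 − 25)²/25 = 64/25 = 2.5600
Sum = 19.321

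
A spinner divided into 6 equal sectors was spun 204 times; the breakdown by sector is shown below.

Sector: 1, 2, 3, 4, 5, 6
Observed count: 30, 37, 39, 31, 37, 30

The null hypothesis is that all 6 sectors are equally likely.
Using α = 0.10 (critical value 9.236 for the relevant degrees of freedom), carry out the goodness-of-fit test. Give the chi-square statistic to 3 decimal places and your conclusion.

Expected count for each of the 6 categories: 204/6 = 34.
1: (30 − 34)²/34 = 16/34 = 0.4706
2: (37 − 34)²/34 = 9/34 = 0.2647
3: (39 − 34)²/34 = 25/34 = 0.7353
4: (31 − 34)²/34 = 9/34 = 0.2647
5: (37 − 34)²/34 = 9/34 = 0.2647
6: (30 − 34)²/34 = 16/34 = 0.4706
Sum = 2.471
df = 5. Since 2.471 < 9.236, we do not reject H₀.

2.471; do not reject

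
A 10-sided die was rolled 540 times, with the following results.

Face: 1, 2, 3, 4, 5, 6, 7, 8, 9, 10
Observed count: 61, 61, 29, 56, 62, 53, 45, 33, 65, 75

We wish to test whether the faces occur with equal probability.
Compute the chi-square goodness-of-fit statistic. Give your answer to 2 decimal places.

Under H₀ each category has probability 1/10, so each expected count is 540/10 = 54.
cat         O        E   (O−E)²/E
1          61       54      0.907
2          61       54      0.907
3          29       54     11.574
4          56       54      0.074
5          62       54      1.185
6          53       54      0.019
7          45       54      1.500
8          33       54      8.167
9          65       54      2.241
10         75       54      8.167
Sum = 34.74

34.74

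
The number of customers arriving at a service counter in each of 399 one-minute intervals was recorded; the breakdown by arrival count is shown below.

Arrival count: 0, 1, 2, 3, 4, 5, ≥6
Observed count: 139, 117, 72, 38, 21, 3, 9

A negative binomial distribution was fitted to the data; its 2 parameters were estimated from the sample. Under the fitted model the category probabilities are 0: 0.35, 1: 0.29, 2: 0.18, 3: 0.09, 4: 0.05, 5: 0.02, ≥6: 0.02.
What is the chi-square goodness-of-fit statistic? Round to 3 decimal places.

3.433

Expected counts E_i = n·p_i: 399×0.35 = 139.65, 399×0.29 = 115.71, 399×0.18 = 71.82, 399×0.09 = 35.91, 399×0.05 = 19.95, 399×0.02 = 7.98, 399×0.02 = 7.98.
χ² = (139−139.65)²/139.65 + (117−115.71)²/115.71 + (72−71.82)²/71.82 + (38−35.91)²/35.91 + (21−19.95)²/19.95 + (3−7.98)²/7.98 + (9−7.98)²/7.98
   = 0.0030 + 0.0144 + 0.0005 + 0.1216 + 0.0553 + 3.1078 + 0.1304
Sum = 3.433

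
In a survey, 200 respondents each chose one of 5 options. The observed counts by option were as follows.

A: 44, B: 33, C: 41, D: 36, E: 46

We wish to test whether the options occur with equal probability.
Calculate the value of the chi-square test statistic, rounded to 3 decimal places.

Under H₀ each category has probability 1/5, so each expected count is 200/5 = 40.
χ² = (44−40)²/40 + (33−40)²/40 + (41−40)²/40 + (36−40)²/40 + (46−40)²/40
   = 0.4000 + 1.2250 + 0.0250 + 0.4000 + 0.9000
Sum = 2.950

2.950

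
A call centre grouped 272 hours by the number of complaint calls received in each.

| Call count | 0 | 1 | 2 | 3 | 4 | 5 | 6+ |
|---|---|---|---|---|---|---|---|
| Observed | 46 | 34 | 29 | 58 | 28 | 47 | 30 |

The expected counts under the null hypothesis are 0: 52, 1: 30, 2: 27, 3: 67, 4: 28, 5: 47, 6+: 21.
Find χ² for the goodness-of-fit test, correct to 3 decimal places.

6.440

0: (46 − 52)²/52 = 36/52 = 0.6923
1: (34 − 30)²/30 = 16/30 = 0.5333
2: (29 − 27)²/27 = 4/27 = 0.1481
3: (58 − 67)²/67 = 81/67 = 1.2090
4: (28 − 28)²/28 = 0/28 = 0.0000
5: (47 − 47)²/47 = 0/47 = 0.0000
6+: (30 − 21)²/21 = 81/21 = 3.8571
Sum = 6.440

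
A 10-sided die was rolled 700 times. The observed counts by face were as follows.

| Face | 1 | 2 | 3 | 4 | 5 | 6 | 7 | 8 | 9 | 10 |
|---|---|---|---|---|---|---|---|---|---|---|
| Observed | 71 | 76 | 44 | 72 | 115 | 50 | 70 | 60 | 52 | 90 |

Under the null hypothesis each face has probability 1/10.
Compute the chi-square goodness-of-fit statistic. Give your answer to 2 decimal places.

Under H₀ each category has probability 1/10, so each expected count is 700/10 = 70.
1: (71 − 70)²/70 = 1/70 = 0.014
2: (76 − 70)²/70 = 36/70 = 0.514
3: (44 − 70)²/70 = 676/70 = 9.657
4: (72 − 70)²/70 = 4/70 = 0.057
5: (115 − 70)²/70 = 2025/70 = 28.929
6: (50 − 70)²/70 = 400/70 = 5.714
7: (70 − 70)²/70 = 0/70 = 0.000
8: (60 − 70)²/70 = 100/70 = 1.429
9: (52 − 70)²/70 = 324/70 = 4.629
10: (90 − 70)²/70 = 400/70 = 5.714
Sum = 56.66

56.66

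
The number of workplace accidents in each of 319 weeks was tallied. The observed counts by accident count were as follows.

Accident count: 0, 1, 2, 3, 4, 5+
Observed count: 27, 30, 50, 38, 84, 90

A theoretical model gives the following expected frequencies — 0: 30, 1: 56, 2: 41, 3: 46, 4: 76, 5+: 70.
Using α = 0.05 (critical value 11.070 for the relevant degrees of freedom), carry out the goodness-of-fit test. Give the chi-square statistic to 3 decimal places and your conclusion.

cat         O        E   (O−E)²/E
0          27       30     0.3000
1          30       56    12.0714
2          50       41     1.9756
3          38       46     1.3913
4          84       76     0.8421
5+         90       70     5.7143
Sum = 22.295
df = 5. Since 22.295 > 11.070, we reject H₀.

22.295; reject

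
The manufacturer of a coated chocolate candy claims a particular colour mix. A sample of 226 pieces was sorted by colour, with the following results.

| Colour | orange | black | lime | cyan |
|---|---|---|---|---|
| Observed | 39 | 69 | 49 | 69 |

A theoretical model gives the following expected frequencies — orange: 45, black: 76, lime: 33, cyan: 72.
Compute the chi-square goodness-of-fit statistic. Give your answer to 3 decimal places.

orange: (39 − 45)²/45 = 36/45 = 0.8000
black: (69 − 76)²/76 = 49/76 = 0.6447
lime: (49 − 33)²/33 = 256/33 = 7.7576
cyan: (69 − 72)²/72 = 9/72 = 0.1250
Sum = 9.327

9.327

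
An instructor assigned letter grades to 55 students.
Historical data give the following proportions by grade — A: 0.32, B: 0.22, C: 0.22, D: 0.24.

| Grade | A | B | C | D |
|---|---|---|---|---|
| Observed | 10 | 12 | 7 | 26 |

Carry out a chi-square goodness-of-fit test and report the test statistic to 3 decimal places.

17.844

Expected counts E_i = n·p_i: 55×0.32 = 17.6, 55×0.22 = 12.1, 55×0.22 = 12.1, 55×0.24 = 13.2.
cat         O        E   (O−E)²/E
A          10     17.6     3.2818
B          12     12.1     0.0008
C           7     12.1     2.1496
D          26     13.2    12.4121
Sum = 17.844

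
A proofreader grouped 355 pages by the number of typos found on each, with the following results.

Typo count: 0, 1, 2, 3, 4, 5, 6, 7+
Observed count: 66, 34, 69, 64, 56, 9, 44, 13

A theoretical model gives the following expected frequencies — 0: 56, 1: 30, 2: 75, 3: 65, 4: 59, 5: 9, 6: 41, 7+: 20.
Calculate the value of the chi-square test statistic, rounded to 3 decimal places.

5.636

0: (66 − 56)²/56 = 100/56 = 1.7857
1: (34 − 30)²/30 = 16/30 = 0.5333
2: (69 − 75)²/75 = 36/75 = 0.4800
3: (64 − 65)²/65 = 1/65 = 0.0154
4: (56 − 59)²/59 = 9/59 = 0.1525
5: (9 − 9)²/9 = 0/9 = 0.0000
6: (44 − 41)²/41 = 9/41 = 0.2195
7+: (13 − 20)²/20 = 49/20 = 2.4500
Sum = 5.636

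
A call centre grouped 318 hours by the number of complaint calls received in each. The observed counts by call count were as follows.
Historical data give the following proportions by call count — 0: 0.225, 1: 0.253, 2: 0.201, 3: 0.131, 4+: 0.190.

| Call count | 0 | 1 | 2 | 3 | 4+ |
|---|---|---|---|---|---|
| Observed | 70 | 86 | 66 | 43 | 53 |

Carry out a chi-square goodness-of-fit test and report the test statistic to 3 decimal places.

Expected counts E_i = n·p_i: 318×0.225 = 71.55, 318×0.253 = 80.454, 318×0.201 = 63.918, 318×0.131 = 41.658, 318×0.190 = 60.42.
cat         O        E   (O−E)²/E
0          70    71.55     0.0336
1          86   80.454     0.3823
2          66   63.918     0.0678
3          43   41.658     0.0432
4+         53    60.42     0.9112
Sum = 1.438

1.438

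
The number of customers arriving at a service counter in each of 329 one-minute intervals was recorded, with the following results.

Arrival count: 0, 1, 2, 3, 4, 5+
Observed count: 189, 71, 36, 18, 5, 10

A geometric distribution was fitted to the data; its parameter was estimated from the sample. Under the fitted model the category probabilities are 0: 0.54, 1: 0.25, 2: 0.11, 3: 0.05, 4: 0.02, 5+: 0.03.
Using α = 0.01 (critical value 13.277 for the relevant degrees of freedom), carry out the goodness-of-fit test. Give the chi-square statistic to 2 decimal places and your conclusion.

2.79; do not reject

Expected counts E_i = n·p_i: 329×0.54 = 177.66, 329×0.25 = 82.25, 329×0.11 = 36.19, 329×0.05 = 16.45, 329×0.02 = 6.58, 329×0.03 = 9.87.
cat         O        E   (O−E)²/E
0         189   177.66      0.724
1          71    82.25      1.539
2          36    36.19      0.001
3          18    16.45      0.146
4           5     6.58      0.379
5+         10     9.87      0.002
Sum = 2.79
df = 4. Since 2.79 < 13.277, we do not reject H₀.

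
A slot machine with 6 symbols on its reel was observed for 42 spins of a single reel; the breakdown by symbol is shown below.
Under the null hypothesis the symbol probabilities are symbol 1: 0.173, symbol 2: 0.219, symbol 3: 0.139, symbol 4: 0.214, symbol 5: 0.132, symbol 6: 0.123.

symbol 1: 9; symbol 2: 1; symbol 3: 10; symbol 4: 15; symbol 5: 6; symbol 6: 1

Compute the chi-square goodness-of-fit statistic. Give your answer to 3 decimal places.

Expected counts E_i = n·p_i: 42×0.173 = 7.266, 42×0.219 = 9.198, 42×0.139 = 5.838, 42×0.214 = 8.988, 42×0.132 = 5.544, 42×0.123 = 5.166.
symbol 1: (9 − 7.266)²/7.266 = 3.006756/7.266 = 0.4138
symbol 2: (1 − 9.198)²/9.198 = 67.207204/9.198 = 7.3067
symbol 3: (10 − 5.838)²/5.838 = 17.322244/5.838 = 2.9672
symbol 4: (15 − 8.988)²/8.988 = 36.144144/8.988 = 4.0214
symbol 5: (6 − 5.544)²/5.544 = 0.207936/5.544 = 0.0375
symbol 6: (1 − 5.166)²/5.166 = 17.355556/5.166 = 3.3596
Sum = 18.106

18.106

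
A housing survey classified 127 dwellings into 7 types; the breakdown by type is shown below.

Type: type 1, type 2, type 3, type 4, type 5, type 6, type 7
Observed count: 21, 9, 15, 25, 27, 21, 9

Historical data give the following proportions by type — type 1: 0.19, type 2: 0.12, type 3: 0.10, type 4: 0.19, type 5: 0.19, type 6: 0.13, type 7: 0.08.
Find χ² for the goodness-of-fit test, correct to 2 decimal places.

Expected counts E_i = n·p_i: 127×0.19 = 24.13, 127×0.12 = 15.24, 127×0.10 = 12.7, 127×0.19 = 24.13, 127×0.19 = 24.13, 127×0.13 = 16.51, 127×0.08 = 10.16.
cat         O        E   (O−E)²/E
type 1     21    24.13      0.406
type 2      9    15.24      2.555
type 3     15     12.7      0.417
type 4     25    24.13      0.031
type 5     27    24.13      0.341
type 6     21    16.51      1.221
type 7      9    10.16      0.132
Sum = 5.10

5.10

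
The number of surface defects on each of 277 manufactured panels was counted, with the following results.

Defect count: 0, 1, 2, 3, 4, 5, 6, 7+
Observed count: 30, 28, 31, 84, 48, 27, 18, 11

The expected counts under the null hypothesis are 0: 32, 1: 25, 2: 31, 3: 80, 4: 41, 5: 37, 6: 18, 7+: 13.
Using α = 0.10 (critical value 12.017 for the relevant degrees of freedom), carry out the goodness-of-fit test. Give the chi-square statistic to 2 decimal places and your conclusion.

4.89; do not reject

cat         O        E   (O−E)²/E
0          30       32      0.125
1          28       25      0.360
2          31       31      0.000
3          84       80      0.200
4          48       41      1.195
5          27       37      2.703
6          18       18      0.000
7+         11       13      0.308
Sum = 4.89
df = 7. Since 4.89 < 12.017, we do not reject H₀.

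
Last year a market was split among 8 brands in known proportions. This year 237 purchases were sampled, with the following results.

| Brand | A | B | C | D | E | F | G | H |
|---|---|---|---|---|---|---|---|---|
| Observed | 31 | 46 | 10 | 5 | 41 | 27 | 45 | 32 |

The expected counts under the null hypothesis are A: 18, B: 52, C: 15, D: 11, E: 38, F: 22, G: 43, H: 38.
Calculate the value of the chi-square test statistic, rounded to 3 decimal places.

χ² = (31−18)²/18 + (46−52)²/52 + (10−15)²/15 + (5−11)²/11 + (41−38)²/38 + (27−22)²/22 + (45−43)²/43 + (32−38)²/38
   = 9.3889 + 0.6923 + 1.6667 + 3.2727 + 0.2368 + 1.1364 + 0.0930 + 0.9474
Sum = 17.434

17.434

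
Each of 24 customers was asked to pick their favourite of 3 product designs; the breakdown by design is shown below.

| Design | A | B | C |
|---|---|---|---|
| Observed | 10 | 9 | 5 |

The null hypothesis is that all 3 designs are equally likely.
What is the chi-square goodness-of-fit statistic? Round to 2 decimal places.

1.75

Expected count for each of the 3 categories: 24/3 = 8.
cat         O        E   (O−E)²/E
A          10        8      0.500
B           9        8      0.125
C           5        8      1.125
Sum = 1.75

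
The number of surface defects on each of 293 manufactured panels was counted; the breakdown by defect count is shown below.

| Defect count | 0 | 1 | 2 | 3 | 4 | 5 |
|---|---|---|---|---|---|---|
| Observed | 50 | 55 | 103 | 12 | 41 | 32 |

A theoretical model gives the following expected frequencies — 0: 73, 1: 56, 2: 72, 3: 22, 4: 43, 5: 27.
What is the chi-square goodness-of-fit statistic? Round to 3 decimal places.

χ² = (50−73)²/73 + (55−56)²/56 + (103−72)²/72 + (12−22)²/22 + (41−43)²/43 + (32−27)²/27
   = 7.2466 + 0.0179 + 13.3472 + 4.5455 + 0.0930 + 0.9259
Sum = 26.176

26.176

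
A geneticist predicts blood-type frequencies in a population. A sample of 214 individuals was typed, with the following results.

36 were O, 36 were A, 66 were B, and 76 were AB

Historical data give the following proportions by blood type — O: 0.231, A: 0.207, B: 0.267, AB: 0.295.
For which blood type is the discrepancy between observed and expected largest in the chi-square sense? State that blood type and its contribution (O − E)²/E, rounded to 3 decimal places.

Expected counts E_i = n·p_i: 214×0.231 = 49.434, 214×0.207 = 44.298, 214×0.267 = 57.138, 214×0.295 = 63.13.
χ² = (36−49.434)²/49.434 + (36−44.298)²/44.298 + (66−57.138)²/57.138 + (76−63.13)²/63.13
   = 3.6508 + 1.5544 + 1.3745 + 2.6237
The largest term is for O: 3.651.

O, 3.651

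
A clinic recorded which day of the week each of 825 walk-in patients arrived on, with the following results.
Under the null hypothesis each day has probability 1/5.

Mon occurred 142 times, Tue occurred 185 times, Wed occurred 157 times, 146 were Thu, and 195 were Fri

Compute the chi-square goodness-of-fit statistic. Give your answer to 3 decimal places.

13.661

Under H₀ each category has probability 1/5, so each expected count is 825/5 = 165.
χ² = (142−165)²/165 + (185−165)²/165 + (157−165)²/165 + (146−165)²/165 + (195−165)²/165
   = 3.2061 + 2.4242 + 0.3879 + 2.1879 + 5.4545
Sum = 13.661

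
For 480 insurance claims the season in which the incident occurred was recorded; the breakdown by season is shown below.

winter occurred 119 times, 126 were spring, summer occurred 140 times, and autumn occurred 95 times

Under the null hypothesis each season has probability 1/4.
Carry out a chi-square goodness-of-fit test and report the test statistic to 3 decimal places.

8.850

Expected count for each of the 4 categories: 480/4 = 120.
cat         O        E   (O−E)²/E
winter    119      120     0.0083
spring    126      120     0.3000
summer    140      120     3.3333
autumn     95      120     5.2083
Sum = 8.850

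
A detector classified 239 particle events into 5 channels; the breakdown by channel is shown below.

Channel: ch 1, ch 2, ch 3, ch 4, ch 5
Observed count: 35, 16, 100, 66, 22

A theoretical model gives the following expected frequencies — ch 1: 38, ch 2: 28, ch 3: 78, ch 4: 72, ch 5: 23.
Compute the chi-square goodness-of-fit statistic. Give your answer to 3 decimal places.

ch 1: (35 − 38)²/38 = 9/38 = 0.2368
ch 2: (16 − 28)²/28 = 144/28 = 5.1429
ch 3: (100 − 78)²/78 = 484/78 = 6.2051
ch 4: (66 − 72)²/72 = 36/72 = 0.5000
ch 5: (22 − 23)²/23 = 1/23 = 0.0435
Sum = 12.128

12.128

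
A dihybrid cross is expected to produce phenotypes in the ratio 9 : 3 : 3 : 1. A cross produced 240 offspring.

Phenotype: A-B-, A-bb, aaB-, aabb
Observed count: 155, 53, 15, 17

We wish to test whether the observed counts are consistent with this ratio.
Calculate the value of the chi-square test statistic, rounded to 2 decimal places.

Ratio total = 16. Expected counts: 240×9/16 = 135, 240×3/16 = 45, 240×3/16 = 45, 240×1/16 = 15.
A-B-: (155 − 135)²/135 = 400/135 = 2.963
A-bb: (53 − 45)²/45 = 64/45 = 1.422
aaB-: (15 − 45)²/45 = 900/45 = 20.000
aabb: (17 − 15)²/15 = 4/15 = 0.267
Sum = 24.65

24.65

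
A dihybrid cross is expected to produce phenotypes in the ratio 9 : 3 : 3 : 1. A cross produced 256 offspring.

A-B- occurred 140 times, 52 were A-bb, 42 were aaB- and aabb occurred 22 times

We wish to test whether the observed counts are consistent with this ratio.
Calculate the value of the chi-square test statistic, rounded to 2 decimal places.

3.44

Ratio total = 16. Expected counts: 256×9/16 = 144, 256×3/16 = 48, 256×3/16 = 48, 256×1/16 = 16.
cat         O        E   (O−E)²/E
A-B-      140      144      0.111
A-bb       52       48      0.333
aaB-       42       48      0.750
aabb       22       16      2.250
Sum = 3.44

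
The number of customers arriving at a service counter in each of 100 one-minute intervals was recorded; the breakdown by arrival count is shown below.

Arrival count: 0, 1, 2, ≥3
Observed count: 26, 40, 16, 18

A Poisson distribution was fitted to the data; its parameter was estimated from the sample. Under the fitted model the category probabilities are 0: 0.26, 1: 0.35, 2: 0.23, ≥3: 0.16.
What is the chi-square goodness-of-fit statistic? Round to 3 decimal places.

Expected counts E_i = n·p_i: 100×0.26 = 26, 100×0.35 = 35, 100×0.23 = 23, 100×0.16 = 16.
χ² = (26−26)²/26 + (40−35)²/35 + (16−23)²/23 + (18−16)²/16
   = 0.0000 + 0.7143 + 2.1304 + 0.2500
Sum = 3.095

3.095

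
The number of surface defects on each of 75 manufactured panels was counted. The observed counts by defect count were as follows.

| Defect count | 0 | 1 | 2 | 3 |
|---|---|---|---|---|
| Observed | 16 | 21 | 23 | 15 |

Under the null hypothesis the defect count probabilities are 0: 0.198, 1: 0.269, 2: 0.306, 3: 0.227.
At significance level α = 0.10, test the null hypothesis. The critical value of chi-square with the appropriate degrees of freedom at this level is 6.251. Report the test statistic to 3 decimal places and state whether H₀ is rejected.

0.364; do not reject

Expected counts E_i = n·p_i: 75×0.198 = 14.85, 75×0.269 = 20.175, 75×0.306 = 22.95, 75×0.227 = 17.025.
cat         O        E   (O−E)²/E
0          16    14.85     0.0891
1          21   20.175     0.0337
2          23    22.95     0.0001
3          15   17.025     0.2409
Sum = 0.364
df = 3. Since 0.364 < 6.251, we do not reject H₀.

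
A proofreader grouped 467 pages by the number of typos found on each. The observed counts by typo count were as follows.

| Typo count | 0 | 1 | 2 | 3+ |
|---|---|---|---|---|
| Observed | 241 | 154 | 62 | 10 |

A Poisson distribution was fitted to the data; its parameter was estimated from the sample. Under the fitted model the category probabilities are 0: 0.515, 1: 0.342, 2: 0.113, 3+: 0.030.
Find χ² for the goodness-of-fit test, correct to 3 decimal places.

2.967

Expected counts E_i = n·p_i: 467×0.515 = 240.505, 467×0.342 = 159.714, 467×0.113 = 52.771, 467×0.030 = 14.01.
0: (241 − 240.505)²/240.505 = 0.245025/240.505 = 0.0010
1: (154 − 159.714)²/159.714 = 32.649796/159.714 = 0.2044
2: (62 − 52.771)²/52.771 = 85.174441/52.771 = 1.6140
3+: (10 − 14.01)²/14.01 = 16.0801/14.01 = 1.1478
Sum = 2.967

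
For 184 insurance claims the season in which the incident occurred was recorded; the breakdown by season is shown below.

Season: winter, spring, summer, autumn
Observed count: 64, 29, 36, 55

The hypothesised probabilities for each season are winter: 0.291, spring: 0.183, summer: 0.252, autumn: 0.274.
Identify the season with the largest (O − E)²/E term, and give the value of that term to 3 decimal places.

summer, 2.318

Expected counts E_i = n·p_i: 184×0.291 = 53.544, 184×0.183 = 33.672, 184×0.252 = 46.368, 184×0.274 = 50.416.
winter: (64 − 53.544)²/53.544 = 109.327936/53.544 = 2.0418
spring: (29 − 33.672)²/33.672 = 21.827584/33.672 = 0.6482
summer: (36 − 46.368)²/46.368 = 107.495424/46.368 = 2.3183
autumn: (55 − 50.416)²/50.416 = 21.013056/50.416 = 0.4168
The largest term is for summer: 2.318.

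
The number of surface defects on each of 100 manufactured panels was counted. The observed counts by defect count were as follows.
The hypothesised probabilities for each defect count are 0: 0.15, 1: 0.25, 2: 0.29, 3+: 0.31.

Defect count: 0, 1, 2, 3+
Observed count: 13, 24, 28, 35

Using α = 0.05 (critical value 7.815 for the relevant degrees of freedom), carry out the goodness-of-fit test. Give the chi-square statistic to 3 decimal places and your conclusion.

Expected counts E_i = n·p_i: 100×0.15 = 15, 100×0.25 = 25, 100×0.29 = 29, 100×0.31 = 31.
χ² = (13−15)²/15 + (24−25)²/25 + (28−29)²/29 + (35−31)²/31
   = 0.2667 + 0.0400 + 0.0345 + 0.5161
Sum = 0.857
df = 3. Since 0.857 < 7.815, we do not reject H₀.

0.857; do not reject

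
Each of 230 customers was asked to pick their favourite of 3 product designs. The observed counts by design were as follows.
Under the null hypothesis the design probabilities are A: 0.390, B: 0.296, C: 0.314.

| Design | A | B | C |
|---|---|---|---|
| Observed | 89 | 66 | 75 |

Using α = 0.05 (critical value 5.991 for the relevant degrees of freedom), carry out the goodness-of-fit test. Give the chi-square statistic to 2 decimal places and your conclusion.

0.18; do not reject

Expected counts E_i = n·p_i: 230×0.390 = 89.7, 230×0.296 = 68.08, 230×0.314 = 72.22.
χ² = (89−89.7)²/89.7 + (66−68.08)²/68.08 + (75−72.22)²/72.22
   = 0.005 + 0.064 + 0.107
Sum = 0.18
df = 2. Since 0.18 < 5.991, we do not reject H₀.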